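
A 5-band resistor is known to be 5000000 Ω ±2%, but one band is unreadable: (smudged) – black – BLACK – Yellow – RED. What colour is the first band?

5000000 Ω = 500 × 10^4.
The first band gives digit 5 of the significand, and 5 is green.

green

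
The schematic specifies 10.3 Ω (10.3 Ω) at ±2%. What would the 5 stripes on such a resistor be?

10.3 Ω = 103 × 10^-1.
1 → brown
0 → black
3 → orange
Multiplier 10^-1 → gold.
±2% tolerance → red.

brown, black, orange, gold, red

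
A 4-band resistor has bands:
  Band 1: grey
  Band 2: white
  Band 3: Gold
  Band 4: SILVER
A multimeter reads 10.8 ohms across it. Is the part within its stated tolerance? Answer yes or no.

no

Grey → 8 (first significant figure)
White → 9 (second significant figure)
Gold → ×0.1 multiplier
Silver → ±10% tolerance
89 × 0.1 = 8.9 Ω
Allowed range: 8.01 Ω to 9.79 Ω.
10.8 ohms lies outside that range.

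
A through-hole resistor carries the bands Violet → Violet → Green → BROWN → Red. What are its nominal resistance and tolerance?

Violet → 7 (first significant figure)
Violet → 7 (second significant figure)
Green → 5 (third significant figure)
Brown → ×10 multiplier
Red → ±2% tolerance
775 × 10 = 7750 Ω

7750 Ω ±2%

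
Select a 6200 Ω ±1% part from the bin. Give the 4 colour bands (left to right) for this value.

blue, red, red, brown

6200 Ω = 62 × 10^2.
6 → blue
2 → red
Multiplier 10^2 → red.
±1% tolerance → brown.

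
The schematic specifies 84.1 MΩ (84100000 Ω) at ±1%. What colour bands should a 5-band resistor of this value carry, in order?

grey, yellow, brown, green, brown

84100000 Ω = 841 × 10^5.
8 → grey
4 → yellow
1 → brown
Multiplier 10^5 → green.
±1% tolerance → brown.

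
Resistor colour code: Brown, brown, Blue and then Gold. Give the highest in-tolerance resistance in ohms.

11550000 Ω

Brown → 1 (first significant figure)
Brown → 1 (second significant figure)
Blue → ×10^6 multiplier
Gold → ±5% tolerance
11 × 1000000 = 11000000 Ω
Highest = 11000000 × (1 + 5/100) = 11550000 Ω.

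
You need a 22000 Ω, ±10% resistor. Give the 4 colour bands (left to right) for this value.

22000 Ω = 22 × 10^3.
2 → red
2 → red
Multiplier 10^3 → orange.
±10% tolerance → silver.

red, red, orange, silver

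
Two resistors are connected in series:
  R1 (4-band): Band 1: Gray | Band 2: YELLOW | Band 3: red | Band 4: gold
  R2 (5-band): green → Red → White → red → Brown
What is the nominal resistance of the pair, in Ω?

61300 Ω

R1: grey, yellow → 84; red ×10^2 → 8400 Ω.
R2: green, red, white → 529; red ×10^2 → 52900 Ω.
Series: 8400 + 52900 = 61300 Ω.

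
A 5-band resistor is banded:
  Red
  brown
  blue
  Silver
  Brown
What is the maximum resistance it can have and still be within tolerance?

Red → 2 (first significant figure)
Brown → 1 (second significant figure)
Blue → 6 (third significant figure)
Silver → ×0.01 multiplier
Brown → ±1% tolerance
216 × 0.01 = 2.16 Ω
Maximum = 2.16 × (1 + 1/100) = 2.1816 Ω.

2.1816 Ω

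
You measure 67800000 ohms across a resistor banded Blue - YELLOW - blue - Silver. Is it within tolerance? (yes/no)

yes

Blue → 6 (first significant figure)
Yellow → 4 (second significant figure)
Blue → ×10^6 multiplier
Silver → ±10% tolerance
64 × 1000000 = 64000000 Ω
Allowed range: 57600000 Ω to 70400000 Ω.
67800000 ohms lies inside that range.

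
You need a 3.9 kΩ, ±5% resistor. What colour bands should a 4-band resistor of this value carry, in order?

3900 Ω = 39 × 10^2.
3 → orange
9 → white
Multiplier 10^2 → red.
±5% tolerance → gold.

orange, white, red, gold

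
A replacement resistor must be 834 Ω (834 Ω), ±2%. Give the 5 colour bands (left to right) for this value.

grey, orange, yellow, black, red

834 Ω = 834 × 10^0.
8 → grey
3 → orange
4 → yellow
Multiplier 10^0 → black.
±2% tolerance → red.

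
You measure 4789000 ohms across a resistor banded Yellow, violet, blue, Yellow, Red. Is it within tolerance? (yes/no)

yes

Yellow → 4 (first significant figure)
Violet → 7 (second significant figure)
Blue → 6 (third significant figure)
Yellow → ×10^4 multiplier
Red → ±2% tolerance
476 × 10000 = 4760000 Ω
Allowed range: 4664800 Ω to 4855200 Ω.
4789000 ohms lies inside that range.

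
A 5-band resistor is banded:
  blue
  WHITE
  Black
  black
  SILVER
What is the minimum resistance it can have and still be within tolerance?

621 Ω

Blue → 6 (first significant figure)
White → 9 (second significant figure)
Black → 0 (third significant figure)
Black → ×1 multiplier
Silver → ±10% tolerance
690 × 1 = 690 Ω
Minimum = 690 × (1 − 10/100) = 621 Ω.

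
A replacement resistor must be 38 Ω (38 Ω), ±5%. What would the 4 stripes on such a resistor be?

38 Ω = 38 × 10^0.
3 → orange
8 → grey
Multiplier 10^0 → black.
±5% tolerance → gold.

orange, grey, black, gold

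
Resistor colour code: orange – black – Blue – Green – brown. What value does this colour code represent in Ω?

30600000 Ω

Orange → 3 (first significant figure)
Black → 0 (second significant figure)
Blue → 6 (third significant figure)
Green → ×10^5 multiplier
306 × 100000 = 30600000 Ω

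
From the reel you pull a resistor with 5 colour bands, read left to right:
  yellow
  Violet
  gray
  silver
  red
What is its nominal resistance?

Yellow → 4 (first significant figure)
Violet → 7 (second significant figure)
Grey → 8 (third significant figure)
Silver → ×0.01 multiplier
478 × 0.01 = 4.78 Ω

4.78 Ω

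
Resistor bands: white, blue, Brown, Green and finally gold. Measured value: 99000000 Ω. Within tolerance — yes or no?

yes

White → 9 (first significant figure)
Blue → 6 (second significant figure)
Brown → 1 (third significant figure)
Green → ×10^5 multiplier
Gold → ±5% tolerance
961 × 100000 = 96100000 Ω
Allowed range: 91295000 Ω to 100905000 Ω.
99000000 Ω lies inside that range.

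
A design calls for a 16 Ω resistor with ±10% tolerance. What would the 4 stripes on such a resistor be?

brown, blue, black, silver

16 Ω = 16 × 10^0.
1 → brown
6 → blue
Multiplier 10^0 → black.
±10% tolerance → silver.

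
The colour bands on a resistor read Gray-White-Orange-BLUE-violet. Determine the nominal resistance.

893000000 Ω

Grey → 8 (first significant figure)
White → 9 (second significant figure)
Orange → 3 (third significant figure)
Blue → ×10^6 multiplier
893 × 1000000 = 893000000 Ω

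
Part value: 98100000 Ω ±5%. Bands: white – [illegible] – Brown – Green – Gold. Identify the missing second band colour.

grey

98100000 Ω = 981 × 10^5.
The second band gives digit 8 of the significand, and 8 is grey.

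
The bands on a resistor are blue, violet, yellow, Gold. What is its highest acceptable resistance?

Blue → 6 (first significant figure)
Violet → 7 (second significant figure)
Yellow → ×10^4 multiplier
Gold → ±5% tolerance
67 × 10000 = 670000 Ω
Highest = 670000 × (1 + 5/100) = 703500 Ω.

703500 Ω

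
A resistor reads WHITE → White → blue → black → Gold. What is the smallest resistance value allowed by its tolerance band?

946.2 Ω

White → 9 (first significant figure)
White → 9 (second significant figure)
Blue → 6 (third significant figure)
Black → ×1 multiplier
Gold → ±5% tolerance
996 × 1 = 996 Ω
Smallest = 996 × (1 − 5/100) = 946.2 Ω.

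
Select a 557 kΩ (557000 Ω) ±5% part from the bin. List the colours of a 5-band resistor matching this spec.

557000 Ω = 557 × 10^3.
5 → green
5 → green
7 → violet
Multiplier 10^3 → orange.
±5% tolerance → gold.

green, green, violet, orange, gold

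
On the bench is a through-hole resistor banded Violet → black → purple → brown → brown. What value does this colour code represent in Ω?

7070 Ω

Violet → 7 (first significant figure)
Black → 0 (second significant figure)
Violet → 7 (third significant figure)
Brown → ×10 multiplier
707 × 10 = 7070 Ω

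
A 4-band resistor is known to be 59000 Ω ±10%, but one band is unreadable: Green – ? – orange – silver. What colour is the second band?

59000 Ω = 59 × 10^3.
The second band gives digit 9 of the significand, and 9 is white.

white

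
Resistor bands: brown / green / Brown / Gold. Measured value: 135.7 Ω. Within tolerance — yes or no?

no

Brown → 1 (first significant figure)
Green → 5 (second significant figure)
Brown → ×10 multiplier
Gold → ±5% tolerance
15 × 10 = 150 Ω
Allowed range: 142.5 Ω to 157.5 Ω.
135.7 Ω lies outside that range.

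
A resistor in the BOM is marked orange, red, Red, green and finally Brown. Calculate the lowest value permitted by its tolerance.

31878000 Ω

Orange → 3 (first significant figure)
Red → 2 (second significant figure)
Red → 2 (third significant figure)
Green → ×10^5 multiplier
Brown → ±1% tolerance
322 × 100000 = 32200000 Ω
Lowest = 32200000 × (1 − 1/100) = 31878000 Ω.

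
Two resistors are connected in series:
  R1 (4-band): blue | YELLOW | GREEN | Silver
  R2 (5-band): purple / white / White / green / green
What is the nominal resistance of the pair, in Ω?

R1: blue, yellow → 64; green ×10^5 → 6400000 Ω.
R2: violet, white, white → 799; green ×10^5 → 79900000 Ω.
Series: 6400000 + 79900000 = 86300000 Ω.

86300000 Ω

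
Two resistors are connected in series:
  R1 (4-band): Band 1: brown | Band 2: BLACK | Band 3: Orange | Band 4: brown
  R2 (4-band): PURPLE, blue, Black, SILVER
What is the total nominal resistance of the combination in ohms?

10076 Ω

R1: brown, black → 10; orange ×10^3 → 10000 Ω.
R2: violet, blue → 76; black ×1 → 76 Ω.
Series: 10000 + 76 = 10076 Ω.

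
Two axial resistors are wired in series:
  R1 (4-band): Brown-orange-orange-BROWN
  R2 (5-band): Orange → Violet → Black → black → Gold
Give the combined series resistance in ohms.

13370 Ω

R1: brown, orange → 13; orange ×10^3 → 13000 Ω.
R2: orange, violet, black → 370; black ×1 → 370 Ω.
Series: 13000 + 370 = 13370 Ω.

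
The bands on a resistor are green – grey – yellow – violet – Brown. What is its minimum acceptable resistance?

5781600000 Ω

Green → 5 (first significant figure)
Grey → 8 (second significant figure)
Yellow → 4 (third significant figure)
Violet → ×10^7 multiplier
Brown → ±1% tolerance
584 × 10000000 = 5840000000 Ω
Minimum = 5840000000 × (1 − 1/100) = 5781600000 Ω.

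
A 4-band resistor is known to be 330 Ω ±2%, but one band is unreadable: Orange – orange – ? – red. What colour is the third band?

brown

330 Ω = 33 × 10^1.
The third band is the multiplier, 10^1, which is brown.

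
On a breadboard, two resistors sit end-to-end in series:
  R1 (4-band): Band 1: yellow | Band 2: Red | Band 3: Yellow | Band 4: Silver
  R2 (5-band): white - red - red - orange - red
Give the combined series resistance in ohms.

1342000 Ω

R1: yellow, red → 42; yellow ×10^4 → 420000 Ω.
R2: white, red, red → 922; orange ×10^3 → 922000 Ω.
Series: 420000 + 922000 = 1342000 Ω.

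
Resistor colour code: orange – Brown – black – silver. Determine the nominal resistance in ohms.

31 Ω

Orange → 3 (first significant figure)
Brown → 1 (second significant figure)
Black → ×1 multiplier
31 × 1 = 31 Ω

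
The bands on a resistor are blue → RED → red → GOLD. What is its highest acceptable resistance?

Blue → 6 (first significant figure)
Red → 2 (second significant figure)
Red → ×10^2 multiplier
Gold → ±5% tolerance
62 × 100 = 6200 Ω
Highest = 6200 × (1 + 5/100) = 6510 Ω.

6510 Ω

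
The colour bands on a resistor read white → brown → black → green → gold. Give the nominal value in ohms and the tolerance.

White → 9 (first significant figure)
Brown → 1 (second significant figure)
Black → 0 (third significant figure)
Green → ×10^5 multiplier
Gold → ±5% tolerance
910 × 100000 = 91000000 Ω

91000000 Ω ±5%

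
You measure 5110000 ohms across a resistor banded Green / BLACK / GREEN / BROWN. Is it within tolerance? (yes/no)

Green → 5 (first significant figure)
Black → 0 (second significant figure)
Green → ×10^5 multiplier
Brown → ±1% tolerance
50 × 100000 = 5000000 Ω
Allowed range: 4950000 Ω to 5050000 Ω.
5110000 ohms lies outside that range.

no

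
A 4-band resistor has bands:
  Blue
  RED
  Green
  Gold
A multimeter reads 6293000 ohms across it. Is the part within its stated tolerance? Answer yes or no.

yes

Blue → 6 (first significant figure)
Red → 2 (second significant figure)
Green → ×10^5 multiplier
Gold → ±5% tolerance
62 × 100000 = 6200000 Ω
Allowed range: 5890000 Ω to 6510000 Ω.
6293000 ohms lies inside that range.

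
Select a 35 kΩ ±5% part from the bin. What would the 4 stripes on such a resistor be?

orange, green, orange, gold

35000 Ω = 35 × 10^3.
3 → orange
5 → green
Multiplier 10^3 → orange.
±5% tolerance → gold.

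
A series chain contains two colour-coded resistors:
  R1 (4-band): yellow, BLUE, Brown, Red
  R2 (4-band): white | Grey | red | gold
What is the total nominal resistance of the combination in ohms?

R1: yellow, blue → 46; brown ×10 → 460 Ω.
R2: white, grey → 98; red ×10^2 → 9800 Ω.
Series: 460 + 9800 = 10260 Ω.

10260 Ω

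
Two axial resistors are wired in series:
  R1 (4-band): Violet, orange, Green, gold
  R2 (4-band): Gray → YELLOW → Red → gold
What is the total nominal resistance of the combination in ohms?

7308400 Ω

R1: violet, orange → 73; green ×10^5 → 7300000 Ω.
R2: grey, yellow → 84; red ×10^2 → 8400 Ω.
Series: 7300000 + 8400 = 7308400 Ω.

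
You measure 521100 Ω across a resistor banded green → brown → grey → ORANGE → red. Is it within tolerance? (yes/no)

yes

Green → 5 (first significant figure)
Brown → 1 (second significant figure)
Grey → 8 (third significant figure)
Orange → ×10^3 multiplier
Red → ±2% tolerance
518 × 1000 = 518000 Ω
Allowed range: 507640 Ω to 528360 Ω.
521100 Ω lies inside that range.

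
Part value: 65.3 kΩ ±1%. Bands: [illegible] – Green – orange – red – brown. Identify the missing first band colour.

blue

65300 Ω = 653 × 10^2.
The first band gives digit 6 of the significand, and 6 is blue.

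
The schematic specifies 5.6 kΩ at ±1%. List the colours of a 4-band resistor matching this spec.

green, blue, red, brown

5600 Ω = 56 × 10^2.
5 → green
6 → blue
Multiplier 10^2 → red.
±1% tolerance → brown.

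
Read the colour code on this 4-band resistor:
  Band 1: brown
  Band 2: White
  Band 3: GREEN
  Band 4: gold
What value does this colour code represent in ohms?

1900000 Ω

Brown → 1 (first significant figure)
White → 9 (second significant figure)
Green → ×10^5 multiplier
19 × 100000 = 1900000 Ω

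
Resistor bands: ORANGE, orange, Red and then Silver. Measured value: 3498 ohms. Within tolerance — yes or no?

Orange → 3 (first significant figure)
Orange → 3 (second significant figure)
Red → ×10^2 multiplier
Silver → ±10% tolerance
33 × 100 = 3300 Ω
Allowed range: 2970 Ω to 3630 Ω.
3498 ohms lies inside that range.

yes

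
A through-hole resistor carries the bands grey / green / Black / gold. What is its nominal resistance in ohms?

Grey → 8 (first significant figure)
Green → 5 (second significant figure)
Black → ×1 multiplier
85 × 1 = 85 Ω

85 Ω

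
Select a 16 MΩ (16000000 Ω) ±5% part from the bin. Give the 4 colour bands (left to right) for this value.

brown, blue, blue, gold

16000000 Ω = 16 × 10^6.
1 → brown
6 → blue
Multiplier 10^6 → blue.
±5% tolerance → gold.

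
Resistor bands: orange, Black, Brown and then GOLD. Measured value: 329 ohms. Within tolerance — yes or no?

Orange → 3 (first significant figure)
Black → 0 (second significant figure)
Brown → ×10 multiplier
Gold → ±5% tolerance
30 × 10 = 300 Ω
Allowed range: 285 Ω to 315 Ω.
329 ohms lies outside that range.

no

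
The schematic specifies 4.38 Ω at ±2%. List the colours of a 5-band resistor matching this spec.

yellow, orange, grey, silver, red

4.38 Ω = 438 × 10^-2.
4 → yellow
3 → orange
8 → grey
Multiplier 10^-2 → silver.
±2% tolerance → red.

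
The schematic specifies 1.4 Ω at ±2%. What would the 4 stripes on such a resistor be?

brown, yellow, gold, red

1.4 Ω = 14 × 10^-1.
1 → brown
4 → yellow
Multiplier 10^-1 → gold.
±2% tolerance → red.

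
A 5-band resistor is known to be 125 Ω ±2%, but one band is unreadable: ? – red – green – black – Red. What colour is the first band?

125 Ω = 125 × 10^0.
The first band gives digit 1 of the significand, and 1 is brown.

brown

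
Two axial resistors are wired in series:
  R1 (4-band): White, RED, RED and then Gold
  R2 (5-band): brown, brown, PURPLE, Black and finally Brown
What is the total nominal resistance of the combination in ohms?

9317 Ω

R1: white, red → 92; red ×10^2 → 9200 Ω.
R2: brown, brown, violet → 117; black ×1 → 117 Ω.
Series: 9200 + 117 = 9317 Ω.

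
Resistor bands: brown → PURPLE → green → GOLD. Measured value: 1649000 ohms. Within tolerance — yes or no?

Brown → 1 (first significant figure)
Violet → 7 (second significant figure)
Green → ×10^5 multiplier
Gold → ±5% tolerance
17 × 100000 = 1700000 Ω
Allowed range: 1615000 Ω to 1785000 Ω.
1649000 ohms lies inside that range.

yes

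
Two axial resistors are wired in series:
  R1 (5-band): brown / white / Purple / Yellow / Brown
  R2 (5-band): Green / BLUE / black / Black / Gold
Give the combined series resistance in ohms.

1970560 Ω

R1: brown, white, violet → 197; yellow ×10^4 → 1970000 Ω.
R2: green, blue, black → 560; black ×1 → 560 Ω.
Series: 1970000 + 560 = 1970560 Ω.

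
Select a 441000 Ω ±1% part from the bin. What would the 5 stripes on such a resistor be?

yellow, yellow, brown, orange, brown

441000 Ω = 441 × 10^3.
4 → yellow
4 → yellow
1 → brown
Multiplier 10^3 → orange.
±1% tolerance → brown.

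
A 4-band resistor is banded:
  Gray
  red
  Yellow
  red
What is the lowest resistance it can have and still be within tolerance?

803600 Ω

Grey → 8 (first significant figure)
Red → 2 (second significant figure)
Yellow → ×10^4 multiplier
Red → ±2% tolerance
82 × 10000 = 820000 Ω
Lowest = 820000 × (1 − 2/100) = 803600 Ω.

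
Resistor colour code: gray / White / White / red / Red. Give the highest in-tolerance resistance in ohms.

91698 Ω

Grey → 8 (first significant figure)
White → 9 (second significant figure)
White → 9 (third significant figure)
Red → ×10^2 multiplier
Red → ±2% tolerance
899 × 100 = 89900 Ω
Highest = 89900 × (1 + 2/100) = 91698 Ω.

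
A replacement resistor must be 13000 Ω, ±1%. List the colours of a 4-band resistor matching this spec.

13000 Ω = 13 × 10^3.
1 → brown
3 → orange
Multiplier 10^3 → orange.
±1% tolerance → brown.

brown, orange, orange, brown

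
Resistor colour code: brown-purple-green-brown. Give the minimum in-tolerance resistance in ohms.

1683000 Ω

Brown → 1 (first significant figure)
Violet → 7 (second significant figure)
Green → ×10^5 multiplier
Brown → ±1% tolerance
17 × 100000 = 1700000 Ω
Minimum = 1700000 × (1 − 1/100) = 1683000 Ω.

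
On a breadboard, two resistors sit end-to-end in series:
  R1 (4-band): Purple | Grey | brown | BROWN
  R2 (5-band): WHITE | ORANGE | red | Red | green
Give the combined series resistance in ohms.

93980 Ω

R1: violet, grey → 78; brown ×10 → 780 Ω.
R2: white, orange, red → 932; red ×10^2 → 93200 Ω.
Series: 780 + 93200 = 93980 Ω.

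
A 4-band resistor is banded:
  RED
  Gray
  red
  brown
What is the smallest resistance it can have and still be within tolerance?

Red → 2 (first significant figure)
Grey → 8 (second significant figure)
Red → ×10^2 multiplier
Brown → ±1% tolerance
28 × 100 = 2800 Ω
Smallest = 2800 × (1 − 1/100) = 2772 Ω.

2772 Ω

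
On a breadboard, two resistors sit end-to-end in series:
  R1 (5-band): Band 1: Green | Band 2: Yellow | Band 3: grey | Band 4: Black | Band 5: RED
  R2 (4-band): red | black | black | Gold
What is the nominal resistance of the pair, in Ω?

568 Ω

R1: green, yellow, grey → 548; black ×1 → 548 Ω.
R2: red, black → 20; black ×1 → 20 Ω.
Series: 548 + 20 = 568 Ω.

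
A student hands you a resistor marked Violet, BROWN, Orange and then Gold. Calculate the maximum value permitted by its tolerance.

Violet → 7 (first significant figure)
Brown → 1 (second significant figure)
Orange → ×10^3 multiplier
Gold → ±5% tolerance
71 × 1000 = 71000 Ω
Maximum = 71000 × (1 + 5/100) = 74550 Ω.

74550 Ω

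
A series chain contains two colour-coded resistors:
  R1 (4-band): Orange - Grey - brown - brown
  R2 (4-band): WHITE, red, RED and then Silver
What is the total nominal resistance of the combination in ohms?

9580 Ω

R1: orange, grey → 38; brown ×10 → 380 Ω.
R2: white, red → 92; red ×10^2 → 9200 Ω.
Series: 380 + 9200 = 9580 Ω.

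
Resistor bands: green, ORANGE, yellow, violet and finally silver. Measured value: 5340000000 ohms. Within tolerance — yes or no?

yes

Green → 5 (first significant figure)
Orange → 3 (second significant figure)
Yellow → 4 (third significant figure)
Violet → ×10^7 multiplier
Silver → ±10% tolerance
534 × 10000000 = 5340000000 Ω
Allowed range: 4806000000 Ω to 5874000000 Ω.
5340000000 ohms lies inside that range.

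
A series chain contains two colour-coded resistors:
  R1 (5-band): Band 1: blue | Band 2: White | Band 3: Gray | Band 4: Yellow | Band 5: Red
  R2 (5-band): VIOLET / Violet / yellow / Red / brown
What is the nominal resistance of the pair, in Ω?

7057400 Ω

R1: blue, white, grey → 698; yellow ×10^4 → 6980000 Ω.
R2: violet, violet, yellow → 774; red ×10^2 → 77400 Ω.
Series: 6980000 + 77400 = 7057400 Ω.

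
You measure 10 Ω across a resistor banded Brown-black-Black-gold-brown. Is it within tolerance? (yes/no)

yes

Brown → 1 (first significant figure)
Black → 0 (second significant figure)
Black → 0 (third significant figure)
Gold → ×0.1 multiplier
Brown → ±1% tolerance
100 × 0.1 = 10 Ω
Allowed range: 9.9 Ω to 10.1 Ω.
10 Ω lies inside that range.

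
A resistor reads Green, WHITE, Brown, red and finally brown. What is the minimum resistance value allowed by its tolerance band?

Green → 5 (first significant figure)
White → 9 (second significant figure)
Brown → 1 (third significant figure)
Red → ×10^2 multiplier
Brown → ±1% tolerance
591 × 100 = 59100 Ω
Minimum = 59100 × (1 − 1/100) = 58509 Ω.

58509 Ω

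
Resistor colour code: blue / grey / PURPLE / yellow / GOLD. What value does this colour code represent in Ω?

Blue → 6 (first significant figure)
Grey → 8 (second significant figure)
Violet → 7 (third significant figure)
Yellow → ×10^4 multiplier
687 × 10000 = 6870000 Ω

6870000 Ω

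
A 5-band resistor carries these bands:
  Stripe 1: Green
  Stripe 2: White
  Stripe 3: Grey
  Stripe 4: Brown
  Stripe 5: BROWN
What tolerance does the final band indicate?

±1%

The last band, brown, is the tolerance band.
Brown corresponds to ±1%.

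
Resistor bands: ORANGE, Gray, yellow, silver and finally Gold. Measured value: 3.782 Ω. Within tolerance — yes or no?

Orange → 3 (first significant figure)
Grey → 8 (second significant figure)
Yellow → 4 (third significant figure)
Silver → ×0.01 multiplier
Gold → ±5% tolerance
384 × 0.01 = 3.84 Ω
Allowed range: 3.648 Ω to 4.032 Ω.
3.782 Ω lies inside that range.

yes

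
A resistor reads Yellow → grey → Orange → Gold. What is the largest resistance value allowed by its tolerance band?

50400 Ω

Yellow → 4 (first significant figure)
Grey → 8 (second significant figure)
Orange → ×10^3 multiplier
Gold → ±5% tolerance
48 × 1000 = 48000 Ω
Largest = 48000 × (1 + 5/100) = 50400 Ω.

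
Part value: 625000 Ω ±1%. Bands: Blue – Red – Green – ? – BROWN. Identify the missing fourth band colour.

625000 Ω = 625 × 10^3.
The fourth band is the multiplier, 10^3, which is orange.

orange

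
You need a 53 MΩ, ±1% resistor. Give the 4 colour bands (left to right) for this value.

53000000 Ω = 53 × 10^6.
5 → green
3 → orange
Multiplier 10^6 → blue.
±1% tolerance → brown.

green, orange, blue, brown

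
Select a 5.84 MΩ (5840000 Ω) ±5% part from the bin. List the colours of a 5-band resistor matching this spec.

5840000 Ω = 584 × 10^4.
5 → green
8 → grey
4 → yellow
Multiplier 10^4 → yellow.
±5% tolerance → gold.

green, grey, yellow, yellow, gold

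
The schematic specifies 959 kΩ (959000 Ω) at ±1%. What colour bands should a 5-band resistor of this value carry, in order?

959000 Ω = 959 × 10^3.
9 → white
5 → green
9 → white
Multiplier 10^3 → orange.
±1% tolerance → brown.

white, green, white, orange, brown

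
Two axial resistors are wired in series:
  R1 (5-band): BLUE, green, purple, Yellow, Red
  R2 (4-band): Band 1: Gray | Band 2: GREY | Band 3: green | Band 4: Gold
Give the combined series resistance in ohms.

R1: blue, green, violet → 657; yellow ×10^4 → 6570000 Ω.
R2: grey, grey → 88; green ×10^5 → 8800000 Ω.
Series: 6570000 + 8800000 = 15370000 Ω.

15370000 Ω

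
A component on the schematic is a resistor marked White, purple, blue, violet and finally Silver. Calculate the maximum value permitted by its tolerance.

White → 9 (first significant figure)
Violet → 7 (second significant figure)
Blue → 6 (third significant figure)
Violet → ×10^7 multiplier
Silver → ±10% tolerance
976 × 10000000 = 9760000000 Ω
Maximum = 9760000000 × (1 + 10/100) = 10736000000 Ω.

10736000000 Ω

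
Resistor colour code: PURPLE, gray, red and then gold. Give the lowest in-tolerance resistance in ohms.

Violet → 7 (first significant figure)
Grey → 8 (second significant figure)
Red → ×10^2 multiplier
Gold → ±5% tolerance
78 × 100 = 7800 Ω
Lowest = 7800 × (1 − 5/100) = 7410 Ω.

7410 Ω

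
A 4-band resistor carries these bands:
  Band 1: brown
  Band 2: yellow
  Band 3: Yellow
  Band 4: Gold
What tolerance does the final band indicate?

The last band, gold, is the tolerance band.
Gold corresponds to ±5%.

±5%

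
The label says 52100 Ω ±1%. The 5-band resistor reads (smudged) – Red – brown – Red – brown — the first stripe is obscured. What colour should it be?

green

52100 Ω = 521 × 10^2.
The first band gives digit 5 of the significand, and 5 is green.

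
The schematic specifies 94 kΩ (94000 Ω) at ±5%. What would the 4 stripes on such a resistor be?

white, yellow, orange, gold

94000 Ω = 94 × 10^3.
9 → white
4 → yellow
Multiplier 10^3 → orange.
±5% tolerance → gold.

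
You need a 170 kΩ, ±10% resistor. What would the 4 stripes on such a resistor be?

brown, violet, yellow, silver

170000 Ω = 17 × 10^4.
1 → brown
7 → violet
Multiplier 10^4 → yellow.
±10% tolerance → silver.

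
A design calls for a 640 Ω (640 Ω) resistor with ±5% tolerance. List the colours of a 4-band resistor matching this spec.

640 Ω = 64 × 10^1.
6 → blue
4 → yellow
Multiplier 10^1 → brown.
±5% tolerance → gold.

blue, yellow, brown, gold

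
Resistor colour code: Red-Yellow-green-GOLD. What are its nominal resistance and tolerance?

Red → 2 (first significant figure)
Yellow → 4 (second significant figure)
Green → ×10^5 multiplier
Gold → ±5% tolerance
24 × 100000 = 2400000 Ω

2400000 Ω ±5%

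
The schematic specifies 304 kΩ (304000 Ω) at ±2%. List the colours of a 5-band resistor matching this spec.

orange, black, yellow, orange, red

304000 Ω = 304 × 10^3.
3 → orange
0 → black
4 → yellow
Multiplier 10^3 → orange.
±2% tolerance → red.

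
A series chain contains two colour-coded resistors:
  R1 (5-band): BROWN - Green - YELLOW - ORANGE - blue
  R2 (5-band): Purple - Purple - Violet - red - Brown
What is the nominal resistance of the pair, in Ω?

R1: brown, green, yellow → 154; orange ×10^3 → 154000 Ω.
R2: violet, violet, violet → 777; red ×10^2 → 77700 Ω.
Series: 154000 + 77700 = 231700 Ω.

231700 Ω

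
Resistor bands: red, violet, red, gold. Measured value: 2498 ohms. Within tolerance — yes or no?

no

Red → 2 (first significant figure)
Violet → 7 (second significant figure)
Red → ×10^2 multiplier
Gold → ±5% tolerance
27 × 100 = 2700 Ω
Allowed range: 2565 Ω to 2835 Ω.
2498 ohms lies outside that range.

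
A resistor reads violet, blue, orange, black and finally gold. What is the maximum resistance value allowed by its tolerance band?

801.15 Ω

Violet → 7 (first significant figure)
Blue → 6 (second significant figure)
Orange → 3 (third significant figure)
Black → ×1 multiplier
Gold → ±5% tolerance
763 × 1 = 763 Ω
Maximum = 763 × (1 + 5/100) = 801.15 Ω.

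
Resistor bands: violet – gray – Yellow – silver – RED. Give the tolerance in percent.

±2%

The last band, red, is the tolerance band.
Red corresponds to ±2%.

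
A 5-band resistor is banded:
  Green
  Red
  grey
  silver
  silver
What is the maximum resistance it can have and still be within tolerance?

Green → 5 (first significant figure)
Red → 2 (second significant figure)
Grey → 8 (third significant figure)
Silver → ×0.01 multiplier
Silver → ±10% tolerance
528 × 0.01 = 5.28 Ω
Maximum = 5.28 × (1 + 10/100) = 5.808 Ω.

5.808 Ω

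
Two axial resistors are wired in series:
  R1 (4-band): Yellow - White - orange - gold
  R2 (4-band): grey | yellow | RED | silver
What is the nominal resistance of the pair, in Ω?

57400 Ω

R1: yellow, white → 49; orange ×10^3 → 49000 Ω.
R2: grey, yellow → 84; red ×10^2 → 8400 Ω.
Series: 49000 + 8400 = 57400 Ω.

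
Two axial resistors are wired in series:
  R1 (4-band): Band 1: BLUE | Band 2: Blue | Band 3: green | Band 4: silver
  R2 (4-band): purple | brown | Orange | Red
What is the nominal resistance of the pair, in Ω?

R1: blue, blue → 66; green ×10^5 → 6600000 Ω.
R2: violet, brown → 71; orange ×10^3 → 71000 Ω.
Series: 6600000 + 71000 = 6671000 Ω.

6671000 Ω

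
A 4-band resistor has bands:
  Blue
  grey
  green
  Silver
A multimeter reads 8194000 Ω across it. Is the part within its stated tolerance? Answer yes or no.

no

Blue → 6 (first significant figure)
Grey → 8 (second significant figure)
Green → ×10^5 multiplier
Silver → ±10% tolerance
68 × 100000 = 6800000 Ω
Allowed range: 6120000 Ω to 7480000 Ω.
8194000 Ω lies outside that range.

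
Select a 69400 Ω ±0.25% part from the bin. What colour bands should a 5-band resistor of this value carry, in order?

blue, white, yellow, red, blue

69400 Ω = 694 × 10^2.
6 → blue
9 → white
4 → yellow
Multiplier 10^2 → red.
±0.25% tolerance → blue.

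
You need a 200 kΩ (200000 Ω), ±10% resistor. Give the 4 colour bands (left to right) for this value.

200000 Ω = 20 × 10^4.
2 → red
0 → black
Multiplier 10^4 → yellow.
±10% tolerance → silver.

red, black, yellow, silver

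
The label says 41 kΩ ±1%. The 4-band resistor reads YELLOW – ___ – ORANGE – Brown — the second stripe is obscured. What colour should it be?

41000 Ω = 41 × 10^3.
The second band gives digit 1 of the significand, and 1 is brown.

brown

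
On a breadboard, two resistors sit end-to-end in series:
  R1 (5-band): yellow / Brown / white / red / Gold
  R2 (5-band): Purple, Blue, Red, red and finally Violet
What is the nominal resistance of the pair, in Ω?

118100 Ω

R1: yellow, brown, white → 419; red ×10^2 → 41900 Ω.
R2: violet, blue, red → 762; red ×10^2 → 76200 Ω.
Series: 41900 + 76200 = 118100 Ω.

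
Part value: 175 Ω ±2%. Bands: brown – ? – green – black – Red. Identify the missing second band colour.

violet

175 Ω = 175 × 10^0.
The second band gives digit 7 of the significand, and 7 is violet.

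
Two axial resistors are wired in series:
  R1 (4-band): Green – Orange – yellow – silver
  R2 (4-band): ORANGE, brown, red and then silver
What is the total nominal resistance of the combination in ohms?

533100 Ω

R1: green, orange → 53; yellow ×10^4 → 530000 Ω.
R2: orange, brown → 31; red ×10^2 → 3100 Ω.
Series: 530000 + 3100 = 533100 Ω.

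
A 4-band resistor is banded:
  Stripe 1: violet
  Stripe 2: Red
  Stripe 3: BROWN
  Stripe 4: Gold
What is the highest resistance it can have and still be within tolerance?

756 Ω

Violet → 7 (first significant figure)
Red → 2 (second significant figure)
Brown → ×10 multiplier
Gold → ±5% tolerance
72 × 10 = 720 Ω
Highest = 720 × (1 + 5/100) = 756 Ω.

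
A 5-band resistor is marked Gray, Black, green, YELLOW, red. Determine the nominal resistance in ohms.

8050000 Ω

Grey → 8 (first significant figure)
Black → 0 (second significant figure)
Green → 5 (third significant figure)
Yellow → ×10^4 multiplier
805 × 10000 = 8050000 Ω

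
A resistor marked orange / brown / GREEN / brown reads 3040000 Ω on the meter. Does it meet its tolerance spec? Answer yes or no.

Orange → 3 (first significant figure)
Brown → 1 (second significant figure)
Green → ×10^5 multiplier
Brown → ±1% tolerance
31 × 100000 = 3100000 Ω
Allowed range: 3069000 Ω to 3131000 Ω.
3040000 Ω lies outside that range.

no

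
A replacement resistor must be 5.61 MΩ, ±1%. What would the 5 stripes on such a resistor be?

green, blue, brown, yellow, brown

5610000 Ω = 561 × 10^4.
5 → green
6 → blue
1 → brown
Multiplier 10^4 → yellow.
±1% tolerance → brown.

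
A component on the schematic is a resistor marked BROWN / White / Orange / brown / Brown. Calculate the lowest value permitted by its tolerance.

Brown → 1 (first significant figure)
White → 9 (second significant figure)
Orange → 3 (third significant figure)
Brown → ×10 multiplier
Brown → ±1% tolerance
193 × 10 = 1930 Ω
Lowest = 1930 × (1 − 1/100) = 1910.7 Ω.

1910.7 Ω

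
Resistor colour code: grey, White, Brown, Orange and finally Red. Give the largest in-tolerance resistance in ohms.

Grey → 8 (first significant figure)
White → 9 (second significant figure)
Brown → 1 (third significant figure)
Orange → ×10^3 multiplier
Red → ±2% tolerance
891 × 1000 = 891000 Ω
Largest = 891000 × (1 + 2/100) = 908820 Ω.

908820 Ω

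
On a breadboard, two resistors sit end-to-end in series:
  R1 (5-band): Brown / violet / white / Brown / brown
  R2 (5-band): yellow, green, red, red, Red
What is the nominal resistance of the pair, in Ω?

46990 Ω

R1: brown, violet, white → 179; brown ×10 → 1790 Ω.
R2: yellow, green, red → 452; red ×10^2 → 45200 Ω.
Series: 1790 + 45200 = 46990 Ω.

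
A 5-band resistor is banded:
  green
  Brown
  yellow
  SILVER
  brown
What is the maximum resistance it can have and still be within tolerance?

Green → 5 (first significant figure)
Brown → 1 (second significant figure)
Yellow → 4 (third significant figure)
Silver → ×0.01 multiplier
Brown → ±1% tolerance
514 × 0.01 = 5.14 Ω
Maximum = 5.14 × (1 + 1/100) = 5.1914 Ω.

5.1914 Ω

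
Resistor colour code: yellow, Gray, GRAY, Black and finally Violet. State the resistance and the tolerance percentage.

488 Ω ±0.1%

Yellow → 4 (first significant figure)
Grey → 8 (second significant figure)
Grey → 8 (third significant figure)
Black → ×1 multiplier
Violet → ±0.1% tolerance
488 × 1 = 488 Ω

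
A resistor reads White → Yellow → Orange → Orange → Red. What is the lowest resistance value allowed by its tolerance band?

924140 Ω

White → 9 (first significant figure)
Yellow → 4 (second significant figure)
Orange → 3 (third significant figure)
Orange → ×10^3 multiplier
Red → ±2% tolerance
943 × 1000 = 943000 Ω
Lowest = 943000 × (1 − 2/100) = 924140 Ω.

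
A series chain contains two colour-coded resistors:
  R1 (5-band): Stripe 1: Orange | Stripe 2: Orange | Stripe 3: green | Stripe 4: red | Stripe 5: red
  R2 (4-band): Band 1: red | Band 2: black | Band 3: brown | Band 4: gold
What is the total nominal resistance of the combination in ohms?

33700 Ω

R1: orange, orange, green → 335; red ×10^2 → 33500 Ω.
R2: red, black → 20; brown ×10 → 200 Ω.
Series: 33500 + 200 = 33700 Ω.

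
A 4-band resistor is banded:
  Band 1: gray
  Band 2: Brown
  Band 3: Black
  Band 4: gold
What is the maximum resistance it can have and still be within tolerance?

Grey → 8 (first significant figure)
Brown → 1 (second significant figure)
Black → ×1 multiplier
Gold → ±5% tolerance
81 × 1 = 81 Ω
Maximum = 81 × (1 + 5/100) = 85.05 Ω.

85.05 Ω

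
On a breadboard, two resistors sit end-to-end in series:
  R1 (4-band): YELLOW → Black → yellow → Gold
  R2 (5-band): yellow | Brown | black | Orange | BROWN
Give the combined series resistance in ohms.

R1: yellow, black → 40; yellow ×10^4 → 400000 Ω.
R2: yellow, brown, black → 410; orange ×10^3 → 410000 Ω.
Series: 400000 + 410000 = 810000 Ω.

810000 Ω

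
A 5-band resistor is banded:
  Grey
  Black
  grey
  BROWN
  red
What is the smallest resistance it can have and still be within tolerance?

7918.4 Ω

Grey → 8 (first significant figure)
Black → 0 (second significant figure)
Grey → 8 (third significant figure)
Brown → ×10 multiplier
Red → ±2% tolerance
808 × 10 = 8080 Ω
Smallest = 8080 × (1 − 2/100) = 7918.4 Ω.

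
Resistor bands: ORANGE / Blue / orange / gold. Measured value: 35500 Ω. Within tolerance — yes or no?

yes

Orange → 3 (first significant figure)
Blue → 6 (second significant figure)
Orange → ×10^3 multiplier
Gold → ±5% tolerance
36 × 1000 = 36000 Ω
Allowed range: 34200 Ω to 37800 Ω.
35500 Ω lies inside that range.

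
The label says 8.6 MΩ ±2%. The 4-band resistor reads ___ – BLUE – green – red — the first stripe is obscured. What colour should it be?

grey

8600000 Ω = 86 × 10^5.
The first band gives digit 8 of the significand, and 8 is grey.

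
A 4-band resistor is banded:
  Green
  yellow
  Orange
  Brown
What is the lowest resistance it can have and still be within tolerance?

Green → 5 (first significant figure)
Yellow → 4 (second significant figure)
Orange → ×10^3 multiplier
Brown → ±1% tolerance
54 × 1000 = 54000 Ω
Lowest = 54000 × (1 − 1/100) = 53460 Ω.

53460 Ω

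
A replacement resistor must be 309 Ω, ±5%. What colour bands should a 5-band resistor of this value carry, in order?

orange, black, white, black, gold

309 Ω = 309 × 10^0.
3 → orange
0 → black
9 → white
Multiplier 10^0 → black.
±5% tolerance → gold.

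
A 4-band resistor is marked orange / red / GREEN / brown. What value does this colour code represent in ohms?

3200000 Ω

Orange → 3 (first significant figure)
Red → 2 (second significant figure)
Green → ×10^5 multiplier
32 × 100000 = 3200000 Ω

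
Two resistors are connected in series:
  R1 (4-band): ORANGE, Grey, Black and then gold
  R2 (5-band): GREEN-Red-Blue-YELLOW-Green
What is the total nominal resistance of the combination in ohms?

R1: orange, grey → 38; black ×1 → 38 Ω.
R2: green, red, blue → 526; yellow ×10^4 → 5260000 Ω.
Series: 38 + 5260000 = 5260038 Ω.

5260038 Ω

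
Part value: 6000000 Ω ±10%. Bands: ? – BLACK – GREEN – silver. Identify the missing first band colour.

6000000 Ω = 60 × 10^5.
The first band gives digit 6 of the significand, and 6 is blue.

blue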